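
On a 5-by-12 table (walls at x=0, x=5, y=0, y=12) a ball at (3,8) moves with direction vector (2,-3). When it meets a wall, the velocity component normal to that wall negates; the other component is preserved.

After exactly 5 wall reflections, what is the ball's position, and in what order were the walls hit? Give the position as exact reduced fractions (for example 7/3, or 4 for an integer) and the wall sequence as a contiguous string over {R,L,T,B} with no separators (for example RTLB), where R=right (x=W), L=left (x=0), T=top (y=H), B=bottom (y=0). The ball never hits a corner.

1. t=1 → R at (5,5); v=(-2,-3)
2. t=5/3 → B at (5/3,0); v=(-2,3)
3. t=5/6 → L at (0,5/2); v=(2,3)
4. t=5/2 → R at (5,10); v=(-2,3)
5. t=2/3 → T at (11/3,12); v=(-2,-3)

Final position: (11/3,12)
Wall sequence: RBLRT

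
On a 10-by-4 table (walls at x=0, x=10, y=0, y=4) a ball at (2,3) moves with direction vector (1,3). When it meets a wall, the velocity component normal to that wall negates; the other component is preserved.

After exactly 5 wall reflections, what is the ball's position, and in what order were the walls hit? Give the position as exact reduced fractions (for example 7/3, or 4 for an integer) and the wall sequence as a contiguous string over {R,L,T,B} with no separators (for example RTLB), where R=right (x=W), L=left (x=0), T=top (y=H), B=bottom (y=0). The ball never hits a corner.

1. t=1/3 → T at (7/3,4); v=(1,-3)
2. t=4/3 → B at (11/3,0); v=(1,3)
3. t=4/3 → T at (5,4); v=(1,-3)
4. t=4/3 → B at (19/3,0); v=(1,3)
5. t=4/3 → T at (23/3,4); v=(1,-3)

Final position: (23/3,4)
Wall sequence: TBTBT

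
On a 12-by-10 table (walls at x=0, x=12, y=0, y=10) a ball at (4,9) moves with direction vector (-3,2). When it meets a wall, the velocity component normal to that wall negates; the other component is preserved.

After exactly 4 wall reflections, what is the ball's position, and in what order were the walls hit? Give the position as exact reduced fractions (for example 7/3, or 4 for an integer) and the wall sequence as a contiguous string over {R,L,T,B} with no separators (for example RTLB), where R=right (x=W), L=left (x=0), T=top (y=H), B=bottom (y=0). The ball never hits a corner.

1. t=1/2 → T at (5/2,10); v=(-3,-2)
2. t=5/6 → L at (0,25/3); v=(3,-2)
3. t=4 → R at (12,1/3); v=(-3,-2)
4. t=1/6 → B at (23/2,0); v=(-3,2)

Final position: (23/2,0)
Wall sequence: TLRB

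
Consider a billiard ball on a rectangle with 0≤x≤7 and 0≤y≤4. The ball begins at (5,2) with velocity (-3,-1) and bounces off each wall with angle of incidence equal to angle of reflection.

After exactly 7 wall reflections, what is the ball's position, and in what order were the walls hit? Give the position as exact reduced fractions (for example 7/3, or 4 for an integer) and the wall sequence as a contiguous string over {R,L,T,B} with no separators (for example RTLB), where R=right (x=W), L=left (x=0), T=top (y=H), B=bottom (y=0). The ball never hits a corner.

Final position: (3,0)
Wall sequence: LBRTLRB

1. t=5/3 → L at (0,1/3); v=(3,-1)
2. t=1/3 → B at (1,0); v=(3,1)
3. t=2 → R at (7,2); v=(-3,1)
4. t=2 → T at (1,4); v=(-3,-1)
5. t=1/3 → L at (0,11/3); v=(3,-1)
6. t=7/3 → R at (7,4/3); v=(-3,-1)
7. t=4/3 → B at (3,0); v=(-3,1)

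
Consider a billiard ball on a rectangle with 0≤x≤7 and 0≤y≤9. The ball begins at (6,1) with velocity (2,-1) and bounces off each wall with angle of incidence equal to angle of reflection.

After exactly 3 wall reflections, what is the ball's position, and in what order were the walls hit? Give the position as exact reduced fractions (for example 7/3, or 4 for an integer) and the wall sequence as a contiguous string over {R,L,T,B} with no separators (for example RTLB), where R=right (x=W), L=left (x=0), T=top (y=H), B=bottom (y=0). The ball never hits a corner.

Final position: (0,3)
Wall sequence: RBL

1. t=1/2 → R at (7,1/2); v=(-2,-1)
2. t=1/2 → B at (6,0); v=(-2,1)
3. t=3 → L at (0,3); v=(2,1)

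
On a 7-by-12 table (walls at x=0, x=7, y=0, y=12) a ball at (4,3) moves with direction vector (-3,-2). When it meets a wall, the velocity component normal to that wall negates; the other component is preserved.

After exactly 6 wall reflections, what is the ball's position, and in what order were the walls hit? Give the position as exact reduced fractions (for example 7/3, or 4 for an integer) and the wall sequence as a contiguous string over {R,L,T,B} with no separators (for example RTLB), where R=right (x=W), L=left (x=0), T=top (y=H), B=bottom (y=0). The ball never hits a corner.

Final position: (7,31/3)
Wall sequence: LBRLTR

1. t=4/3 → L at (0,1/3); v=(3,-2)
2. t=1/6 → B at (1/2,0); v=(3,2)
3. t=13/6 → R at (7,13/3); v=(-3,2)
4. t=7/3 → L at (0,9); v=(3,2)
5. t=3/2 → T at (9/2,12); v=(3,-2)
6. t=5/6 → R at (7,31/3); v=(-3,-2)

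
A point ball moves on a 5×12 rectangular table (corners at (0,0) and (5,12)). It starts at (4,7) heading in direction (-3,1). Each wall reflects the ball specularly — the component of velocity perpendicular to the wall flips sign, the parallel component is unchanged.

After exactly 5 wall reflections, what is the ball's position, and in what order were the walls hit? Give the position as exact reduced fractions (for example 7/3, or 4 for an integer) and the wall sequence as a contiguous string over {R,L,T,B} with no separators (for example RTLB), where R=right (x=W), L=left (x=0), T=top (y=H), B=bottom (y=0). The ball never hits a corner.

1. t=4/3 → L at (0,25/3); v=(3,1)
2. t=5/3 → R at (5,10); v=(-3,1)
3. t=5/3 → L at (0,35/3); v=(3,1)
4. t=1/3 → T at (1,12); v=(3,-1)
5. t=4/3 → R at (5,32/3); v=(-3,-1)

Final position: (5,32/3)
Wall sequence: LRLTR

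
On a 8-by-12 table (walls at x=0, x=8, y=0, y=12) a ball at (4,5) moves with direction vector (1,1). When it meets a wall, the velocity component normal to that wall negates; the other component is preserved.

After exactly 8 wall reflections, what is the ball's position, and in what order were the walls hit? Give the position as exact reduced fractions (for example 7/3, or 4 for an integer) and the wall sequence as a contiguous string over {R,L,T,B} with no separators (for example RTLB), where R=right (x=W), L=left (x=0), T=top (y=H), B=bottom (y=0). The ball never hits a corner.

Final position: (8,7)
Wall sequence: RTLBRLTR

1. t=4 → R at (8,9); v=(-1,1)
2. t=3 → T at (5,12); v=(-1,-1)
3. t=5 → L at (0,7); v=(1,-1)
4. t=7 → B at (7,0); v=(1,1)
5. t=1 → R at (8,1); v=(-1,1)
6. t=8 → L at (0,9); v=(1,1)
7. t=3 → T at (3,12); v=(1,-1)
8. t=5 → R at (8,7); v=(-1,-1)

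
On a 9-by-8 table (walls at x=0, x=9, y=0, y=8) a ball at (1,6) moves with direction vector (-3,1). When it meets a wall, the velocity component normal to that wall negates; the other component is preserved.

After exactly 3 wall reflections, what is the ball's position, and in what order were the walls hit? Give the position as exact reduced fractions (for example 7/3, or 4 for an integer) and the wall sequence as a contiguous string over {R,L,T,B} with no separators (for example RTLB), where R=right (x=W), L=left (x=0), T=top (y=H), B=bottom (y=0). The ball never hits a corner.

Final position: (9,20/3)
Wall sequence: LTR

1. t=1/3 → L at (0,19/3); v=(3,1)
2. t=5/3 → T at (5,8); v=(3,-1)
3. t=4/3 → R at (9,20/3); v=(-3,-1)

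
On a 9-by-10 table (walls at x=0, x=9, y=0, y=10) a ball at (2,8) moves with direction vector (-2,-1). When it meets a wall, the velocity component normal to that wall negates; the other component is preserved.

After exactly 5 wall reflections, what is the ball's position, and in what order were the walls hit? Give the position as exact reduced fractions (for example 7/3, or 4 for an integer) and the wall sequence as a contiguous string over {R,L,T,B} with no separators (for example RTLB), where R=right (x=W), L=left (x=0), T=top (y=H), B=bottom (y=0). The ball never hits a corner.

Final position: (9,13/2)
Wall sequence: LRBLR

1. t=1 → L at (0,7); v=(2,-1)
2. t=9/2 → R at (9,5/2); v=(-2,-1)
3. t=5/2 → B at (4,0); v=(-2,1)
4. t=2 → L at (0,2); v=(2,1)
5. t=9/2 → R at (9,13/2); v=(-2,1)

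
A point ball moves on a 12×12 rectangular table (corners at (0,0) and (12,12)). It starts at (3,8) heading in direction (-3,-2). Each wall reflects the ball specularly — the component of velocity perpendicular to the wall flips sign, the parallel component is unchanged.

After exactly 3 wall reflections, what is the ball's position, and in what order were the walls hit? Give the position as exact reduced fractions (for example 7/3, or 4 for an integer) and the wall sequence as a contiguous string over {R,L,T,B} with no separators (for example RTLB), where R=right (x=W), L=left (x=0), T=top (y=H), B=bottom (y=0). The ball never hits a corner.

1. t=1 → L at (0,6); v=(3,-2)
2. t=3 → B at (9,0); v=(3,2)
3. t=1 → R at (12,2); v=(-3,2)

Final position: (12,2)
Wall sequence: LBR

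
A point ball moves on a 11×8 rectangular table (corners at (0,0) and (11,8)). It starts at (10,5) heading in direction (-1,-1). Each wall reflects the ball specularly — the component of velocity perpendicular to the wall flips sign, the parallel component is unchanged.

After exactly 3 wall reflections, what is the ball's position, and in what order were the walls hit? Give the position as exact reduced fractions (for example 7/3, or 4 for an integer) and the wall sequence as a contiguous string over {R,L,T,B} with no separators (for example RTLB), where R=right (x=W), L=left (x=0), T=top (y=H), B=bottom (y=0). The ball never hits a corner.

Final position: (3,8)
Wall sequence: BLT

1. t=5 → B at (5,0); v=(-1,1)
2. t=5 → L at (0,5); v=(1,1)
3. t=3 → T at (3,8); v=(1,-1)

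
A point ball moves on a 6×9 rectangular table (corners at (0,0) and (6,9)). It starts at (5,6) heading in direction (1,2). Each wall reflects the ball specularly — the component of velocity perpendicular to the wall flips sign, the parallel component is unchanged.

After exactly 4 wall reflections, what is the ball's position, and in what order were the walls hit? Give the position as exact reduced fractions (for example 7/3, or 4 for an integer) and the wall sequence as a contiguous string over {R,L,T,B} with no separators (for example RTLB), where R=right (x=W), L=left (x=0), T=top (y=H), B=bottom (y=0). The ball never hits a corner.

1. t=1 → R at (6,8); v=(-1,2)
2. t=1/2 → T at (11/2,9); v=(-1,-2)
3. t=9/2 → B at (1,0); v=(-1,2)
4. t=1 → L at (0,2); v=(1,2)

Final position: (0,2)
Wall sequence: RTBL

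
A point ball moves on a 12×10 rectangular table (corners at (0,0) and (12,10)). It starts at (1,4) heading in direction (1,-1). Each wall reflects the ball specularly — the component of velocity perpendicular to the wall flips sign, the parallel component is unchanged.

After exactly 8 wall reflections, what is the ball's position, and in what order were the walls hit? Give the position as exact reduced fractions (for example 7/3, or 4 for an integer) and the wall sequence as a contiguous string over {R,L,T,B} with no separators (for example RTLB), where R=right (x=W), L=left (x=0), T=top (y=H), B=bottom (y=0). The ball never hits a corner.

1. t=4 → B at (5,0); v=(1,1)
2. t=7 → R at (12,7); v=(-1,1)
3. t=3 → T at (9,10); v=(-1,-1)
4. t=9 → L at (0,1); v=(1,-1)
5. t=1 → B at (1,0); v=(1,1)
6. t=10 → T at (11,10); v=(1,-1)
7. t=1 → R at (12,9); v=(-1,-1)
8. t=9 → B at (3,0); v=(-1,1)

Final position: (3,0)
Wall sequence: BRTLBTRB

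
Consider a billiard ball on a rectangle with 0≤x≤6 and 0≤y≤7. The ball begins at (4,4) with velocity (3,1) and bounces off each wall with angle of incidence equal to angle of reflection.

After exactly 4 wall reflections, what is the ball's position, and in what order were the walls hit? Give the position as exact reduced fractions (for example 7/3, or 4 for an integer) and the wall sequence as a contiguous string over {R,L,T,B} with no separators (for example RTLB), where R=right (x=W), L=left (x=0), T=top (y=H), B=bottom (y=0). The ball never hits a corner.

Final position: (6,16/3)
Wall sequence: RLTR

1. t=2/3 → R at (6,14/3); v=(-3,1)
2. t=2 → L at (0,20/3); v=(3,1)
3. t=1/3 → T at (1,7); v=(3,-1)
4. t=5/3 → R at (6,16/3); v=(-3,-1)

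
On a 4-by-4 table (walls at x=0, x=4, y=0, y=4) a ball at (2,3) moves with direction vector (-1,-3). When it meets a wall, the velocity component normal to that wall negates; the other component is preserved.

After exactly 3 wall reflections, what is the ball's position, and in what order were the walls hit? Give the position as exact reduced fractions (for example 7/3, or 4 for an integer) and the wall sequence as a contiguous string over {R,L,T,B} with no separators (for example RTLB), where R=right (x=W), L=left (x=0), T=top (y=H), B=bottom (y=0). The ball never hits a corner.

Final position: (1/3,4)
Wall sequence: BLT

1. t=1 → B at (1,0); v=(-1,3)
2. t=1 → L at (0,3); v=(1,3)
3. t=1/3 → T at (1/3,4); v=(1,-3)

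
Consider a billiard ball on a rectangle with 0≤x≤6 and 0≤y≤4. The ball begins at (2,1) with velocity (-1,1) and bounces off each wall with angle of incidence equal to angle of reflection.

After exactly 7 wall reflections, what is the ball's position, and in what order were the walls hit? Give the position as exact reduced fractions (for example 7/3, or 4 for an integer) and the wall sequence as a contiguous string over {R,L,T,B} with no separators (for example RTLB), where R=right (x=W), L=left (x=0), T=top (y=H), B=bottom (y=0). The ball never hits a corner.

Final position: (1,0)
Wall sequence: LTBRTLB

1. t=2 → L at (0,3); v=(1,1)
2. t=1 → T at (1,4); v=(1,-1)
3. t=4 → B at (5,0); v=(1,1)
4. t=1 → R at (6,1); v=(-1,1)
5. t=3 → T at (3,4); v=(-1,-1)
6. t=3 → L at (0,1); v=(1,-1)
7. t=1 → B at (1,0); v=(1,1)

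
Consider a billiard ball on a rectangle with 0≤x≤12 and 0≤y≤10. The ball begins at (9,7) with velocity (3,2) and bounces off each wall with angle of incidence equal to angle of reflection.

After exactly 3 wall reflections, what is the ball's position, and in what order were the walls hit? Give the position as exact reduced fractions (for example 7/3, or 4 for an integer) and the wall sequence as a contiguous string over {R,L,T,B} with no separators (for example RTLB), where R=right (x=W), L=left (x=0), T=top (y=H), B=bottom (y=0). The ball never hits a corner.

1. t=1 → R at (12,9); v=(-3,2)
2. t=1/2 → T at (21/2,10); v=(-3,-2)
3. t=7/2 → L at (0,3); v=(3,-2)

Final position: (0,3)
Wall sequence: RTL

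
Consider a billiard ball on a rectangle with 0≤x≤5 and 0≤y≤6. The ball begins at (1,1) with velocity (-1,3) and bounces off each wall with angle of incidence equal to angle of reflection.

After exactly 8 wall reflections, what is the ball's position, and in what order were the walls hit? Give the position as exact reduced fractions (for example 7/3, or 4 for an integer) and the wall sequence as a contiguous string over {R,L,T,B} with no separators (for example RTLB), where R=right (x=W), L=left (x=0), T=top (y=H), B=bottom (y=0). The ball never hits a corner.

Final position: (0,2)
Wall sequence: LTBTRBTL

1. t=1 → L at (0,4); v=(1,3)
2. t=2/3 → T at (2/3,6); v=(1,-3)
3. t=2 → B at (8/3,0); v=(1,3)
4. t=2 → T at (14/3,6); v=(1,-3)
5. t=1/3 → R at (5,5); v=(-1,-3)
6. t=5/3 → B at (10/3,0); v=(-1,3)
7. t=2 → T at (4/3,6); v=(-1,-3)
8. t=4/3 → L at (0,2); v=(1,-3)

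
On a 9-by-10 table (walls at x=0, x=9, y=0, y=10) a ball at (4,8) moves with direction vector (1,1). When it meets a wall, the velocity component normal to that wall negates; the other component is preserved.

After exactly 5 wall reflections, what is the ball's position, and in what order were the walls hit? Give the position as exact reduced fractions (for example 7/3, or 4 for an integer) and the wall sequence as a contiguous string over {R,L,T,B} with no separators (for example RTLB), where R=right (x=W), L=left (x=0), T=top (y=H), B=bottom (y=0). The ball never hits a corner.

1. t=2 → T at (6,10); v=(1,-1)
2. t=3 → R at (9,7); v=(-1,-1)
3. t=7 → B at (2,0); v=(-1,1)
4. t=2 → L at (0,2); v=(1,1)
5. t=8 → T at (8,10); v=(1,-1)

Final position: (8,10)
Wall sequence: TRBLT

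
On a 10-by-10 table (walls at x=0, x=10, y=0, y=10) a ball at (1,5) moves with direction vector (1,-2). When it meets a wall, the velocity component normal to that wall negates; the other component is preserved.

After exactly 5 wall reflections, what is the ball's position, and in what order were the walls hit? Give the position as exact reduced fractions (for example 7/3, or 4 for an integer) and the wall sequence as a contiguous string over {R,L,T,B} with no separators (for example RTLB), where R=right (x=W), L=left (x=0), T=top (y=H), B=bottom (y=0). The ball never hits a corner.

1. t=5/2 → B at (7/2,0); v=(1,2)
2. t=5 → T at (17/2,10); v=(1,-2)
3. t=3/2 → R at (10,7); v=(-1,-2)
4. t=7/2 → B at (13/2,0); v=(-1,2)
5. t=5 → T at (3/2,10); v=(-1,-2)

Final position: (3/2,10)
Wall sequence: BTRBT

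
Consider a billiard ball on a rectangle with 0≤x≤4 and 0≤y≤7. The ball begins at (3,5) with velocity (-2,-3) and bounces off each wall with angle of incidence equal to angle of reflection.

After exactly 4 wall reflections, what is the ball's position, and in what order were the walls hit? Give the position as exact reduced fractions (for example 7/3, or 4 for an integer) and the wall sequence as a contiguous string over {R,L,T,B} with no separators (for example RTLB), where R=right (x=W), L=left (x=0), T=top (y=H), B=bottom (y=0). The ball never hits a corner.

Final position: (3,7)
Wall sequence: LBRT

1. t=3/2 → L at (0,1/2); v=(2,-3)
2. t=1/6 → B at (1/3,0); v=(2,3)
3. t=11/6 → R at (4,11/2); v=(-2,3)
4. t=1/2 → T at (3,7); v=(-2,-3)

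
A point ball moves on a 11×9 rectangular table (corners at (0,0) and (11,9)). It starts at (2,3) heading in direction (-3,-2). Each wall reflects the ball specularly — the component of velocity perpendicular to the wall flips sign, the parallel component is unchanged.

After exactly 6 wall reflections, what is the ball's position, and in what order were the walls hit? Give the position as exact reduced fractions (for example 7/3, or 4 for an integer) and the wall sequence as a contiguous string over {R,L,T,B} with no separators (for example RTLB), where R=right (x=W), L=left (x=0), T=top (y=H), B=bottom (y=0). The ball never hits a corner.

1. t=2/3 → L at (0,5/3); v=(3,-2)
2. t=5/6 → B at (5/2,0); v=(3,2)
3. t=17/6 → R at (11,17/3); v=(-3,2)
4. t=5/3 → T at (6,9); v=(-3,-2)
5. t=2 → L at (0,5); v=(3,-2)
6. t=5/2 → B at (15/2,0); v=(3,2)

Final position: (15/2,0)
Wall sequence: LBRTLB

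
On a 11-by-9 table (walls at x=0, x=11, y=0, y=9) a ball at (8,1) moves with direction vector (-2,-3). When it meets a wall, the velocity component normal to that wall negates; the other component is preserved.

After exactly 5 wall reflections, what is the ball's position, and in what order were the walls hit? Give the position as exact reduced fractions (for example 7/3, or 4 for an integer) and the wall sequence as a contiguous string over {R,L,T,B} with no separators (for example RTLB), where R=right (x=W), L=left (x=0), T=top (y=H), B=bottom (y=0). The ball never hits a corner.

1. t=1/3 → B at (22/3,0); v=(-2,3)
2. t=3 → T at (4/3,9); v=(-2,-3)
3. t=2/3 → L at (0,7); v=(2,-3)
4. t=7/3 → B at (14/3,0); v=(2,3)
5. t=3 → T at (32/3,9); v=(2,-3)

Final position: (32/3,9)
Wall sequence: BTLBT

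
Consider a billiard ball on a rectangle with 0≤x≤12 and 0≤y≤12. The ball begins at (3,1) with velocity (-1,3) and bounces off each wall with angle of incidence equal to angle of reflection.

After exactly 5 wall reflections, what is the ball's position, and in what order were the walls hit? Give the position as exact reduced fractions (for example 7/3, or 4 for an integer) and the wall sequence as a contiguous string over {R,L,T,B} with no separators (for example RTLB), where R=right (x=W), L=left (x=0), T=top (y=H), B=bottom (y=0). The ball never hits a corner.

1. t=3 → L at (0,10); v=(1,3)
2. t=2/3 → T at (2/3,12); v=(1,-3)
3. t=4 → B at (14/3,0); v=(1,3)
4. t=4 → T at (26/3,12); v=(1,-3)
5. t=10/3 → R at (12,2); v=(-1,-3)

Final position: (12,2)
Wall sequence: LTBTR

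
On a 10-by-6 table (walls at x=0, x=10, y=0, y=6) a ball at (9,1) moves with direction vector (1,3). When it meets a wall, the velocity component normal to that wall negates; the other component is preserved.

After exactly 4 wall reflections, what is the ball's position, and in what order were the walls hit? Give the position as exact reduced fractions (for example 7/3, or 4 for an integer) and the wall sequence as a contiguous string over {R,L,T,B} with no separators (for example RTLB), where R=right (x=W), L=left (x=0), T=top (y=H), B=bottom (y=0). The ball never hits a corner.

Final position: (16/3,6)
Wall sequence: RTBT

1. t=1 → R at (10,4); v=(-1,3)
2. t=2/3 → T at (28/3,6); v=(-1,-3)
3. t=2 → B at (22/3,0); v=(-1,3)
4. t=2 → T at (16/3,6); v=(-1,-3)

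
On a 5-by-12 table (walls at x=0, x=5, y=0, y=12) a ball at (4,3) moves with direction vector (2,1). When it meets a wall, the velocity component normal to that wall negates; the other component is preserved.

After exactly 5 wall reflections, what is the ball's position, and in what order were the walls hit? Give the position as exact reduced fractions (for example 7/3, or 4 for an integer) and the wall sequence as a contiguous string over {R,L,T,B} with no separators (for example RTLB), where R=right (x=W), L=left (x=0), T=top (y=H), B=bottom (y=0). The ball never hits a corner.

1. t=1/2 → R at (5,7/2); v=(-2,1)
2. t=5/2 → L at (0,6); v=(2,1)
3. t=5/2 → R at (5,17/2); v=(-2,1)
4. t=5/2 → L at (0,11); v=(2,1)
5. t=1 → T at (2,12); v=(2,-1)

Final position: (2,12)
Wall sequence: RLRLT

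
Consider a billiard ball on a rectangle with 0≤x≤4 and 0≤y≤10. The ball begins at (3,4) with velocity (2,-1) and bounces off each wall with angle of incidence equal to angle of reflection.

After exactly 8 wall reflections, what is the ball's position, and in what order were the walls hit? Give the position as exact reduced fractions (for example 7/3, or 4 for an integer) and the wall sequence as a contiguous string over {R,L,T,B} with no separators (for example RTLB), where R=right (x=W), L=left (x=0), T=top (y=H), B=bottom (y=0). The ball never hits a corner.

Final position: (4,17/2)
Wall sequence: RLBRLRLR

1. t=1/2 → R at (4,7/2); v=(-2,-1)
2. t=2 → L at (0,3/2); v=(2,-1)
3. t=3/2 → B at (3,0); v=(2,1)
4. t=1/2 → R at (4,1/2); v=(-2,1)
5. t=2 → L at (0,5/2); v=(2,1)
6. t=2 → R at (4,9/2); v=(-2,1)
7. t=2 → L at (0,13/2); v=(2,1)
8. t=2 → R at (4,17/2); v=(-2,1)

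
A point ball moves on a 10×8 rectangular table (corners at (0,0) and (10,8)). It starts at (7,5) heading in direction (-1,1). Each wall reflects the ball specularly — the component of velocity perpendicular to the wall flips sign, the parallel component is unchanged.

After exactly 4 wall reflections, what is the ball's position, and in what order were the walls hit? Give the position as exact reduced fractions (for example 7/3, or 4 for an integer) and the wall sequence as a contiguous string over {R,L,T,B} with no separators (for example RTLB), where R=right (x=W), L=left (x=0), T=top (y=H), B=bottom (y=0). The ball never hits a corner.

Final position: (10,6)
Wall sequence: TLBR

1. t=3 → T at (4,8); v=(-1,-1)
2. t=4 → L at (0,4); v=(1,-1)
3. t=4 → B at (4,0); v=(1,1)
4. t=6 → R at (10,6); v=(-1,1)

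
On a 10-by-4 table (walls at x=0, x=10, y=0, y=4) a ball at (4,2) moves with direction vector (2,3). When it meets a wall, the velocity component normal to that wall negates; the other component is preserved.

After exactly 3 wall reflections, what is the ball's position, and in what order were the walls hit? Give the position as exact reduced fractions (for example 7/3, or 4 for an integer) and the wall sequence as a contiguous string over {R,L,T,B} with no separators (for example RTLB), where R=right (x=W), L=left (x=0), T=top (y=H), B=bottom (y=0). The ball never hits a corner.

Final position: (10,3)
Wall sequence: TBR

1. t=2/3 → T at (16/3,4); v=(2,-3)
2. t=4/3 → B at (8,0); v=(2,3)
3. t=1 → R at (10,3); v=(-2,3)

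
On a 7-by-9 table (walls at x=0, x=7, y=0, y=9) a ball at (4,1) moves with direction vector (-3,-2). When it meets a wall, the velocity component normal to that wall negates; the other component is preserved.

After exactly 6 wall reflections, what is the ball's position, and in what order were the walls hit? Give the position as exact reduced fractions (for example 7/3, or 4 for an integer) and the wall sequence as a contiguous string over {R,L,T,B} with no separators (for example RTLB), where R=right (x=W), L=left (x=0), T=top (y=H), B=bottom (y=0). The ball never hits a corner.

Final position: (7,7/3)
Wall sequence: BLRTLR

1. t=1/2 → B at (5/2,0); v=(-3,2)
2. t=5/6 → L at (0,5/3); v=(3,2)
3. t=7/3 → R at (7,19/3); v=(-3,2)
4. t=4/3 → T at (3,9); v=(-3,-2)
5. t=1 → L at (0,7); v=(3,-2)
6. t=7/3 → R at (7,7/3); v=(-3,-2)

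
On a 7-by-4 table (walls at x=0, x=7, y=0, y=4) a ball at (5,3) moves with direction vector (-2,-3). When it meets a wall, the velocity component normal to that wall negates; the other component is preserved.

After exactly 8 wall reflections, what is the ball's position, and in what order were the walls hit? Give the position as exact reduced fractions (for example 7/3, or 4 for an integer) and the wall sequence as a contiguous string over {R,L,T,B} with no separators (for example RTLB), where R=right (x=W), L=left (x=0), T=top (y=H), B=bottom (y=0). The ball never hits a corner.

1. t=1 → B at (3,0); v=(-2,3)
2. t=4/3 → T at (1/3,4); v=(-2,-3)
3. t=1/6 → L at (0,7/2); v=(2,-3)
4. t=7/6 → B at (7/3,0); v=(2,3)
5. t=4/3 → T at (5,4); v=(2,-3)
6. t=1 → R at (7,1); v=(-2,-3)
7. t=1/3 → B at (19/3,0); v=(-2,3)
8. t=4/3 → T at (11/3,4); v=(-2,-3)

Final position: (11/3,4)
Wall sequence: BTLBTRBT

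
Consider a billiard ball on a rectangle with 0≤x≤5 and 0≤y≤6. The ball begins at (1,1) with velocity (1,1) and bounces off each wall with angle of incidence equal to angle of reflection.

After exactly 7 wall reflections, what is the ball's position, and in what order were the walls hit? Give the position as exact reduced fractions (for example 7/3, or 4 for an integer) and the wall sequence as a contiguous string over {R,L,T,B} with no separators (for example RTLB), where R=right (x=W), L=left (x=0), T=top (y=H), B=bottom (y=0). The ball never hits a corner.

Final position: (0,4)
Wall sequence: RTLBRTL

1. t=4 → R at (5,5); v=(-1,1)
2. t=1 → T at (4,6); v=(-1,-1)
3. t=4 → L at (0,2); v=(1,-1)
4. t=2 → B at (2,0); v=(1,1)
5. t=3 → R at (5,3); v=(-1,1)
6. t=3 → T at (2,6); v=(-1,-1)
7. t=2 → L at (0,4); v=(1,-1)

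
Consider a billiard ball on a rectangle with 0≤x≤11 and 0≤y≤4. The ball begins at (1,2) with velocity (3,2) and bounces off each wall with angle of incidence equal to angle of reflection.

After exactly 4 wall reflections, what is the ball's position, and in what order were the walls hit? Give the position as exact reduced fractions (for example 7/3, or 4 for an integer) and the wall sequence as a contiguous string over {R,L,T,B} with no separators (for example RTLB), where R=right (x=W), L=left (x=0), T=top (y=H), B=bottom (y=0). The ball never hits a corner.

Final position: (6,4)
Wall sequence: TBRT

1. t=1 → T at (4,4); v=(3,-2)
2. t=2 → B at (10,0); v=(3,2)
3. t=1/3 → R at (11,2/3); v=(-3,2)
4. t=5/3 → T at (6,4); v=(-3,-2)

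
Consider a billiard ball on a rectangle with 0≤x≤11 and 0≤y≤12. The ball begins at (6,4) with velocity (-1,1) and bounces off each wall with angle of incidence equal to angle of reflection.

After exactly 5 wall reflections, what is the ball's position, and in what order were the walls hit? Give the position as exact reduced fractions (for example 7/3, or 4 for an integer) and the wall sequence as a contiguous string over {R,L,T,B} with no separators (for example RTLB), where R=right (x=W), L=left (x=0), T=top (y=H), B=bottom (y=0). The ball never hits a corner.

Final position: (0,8)
Wall sequence: LTRBL

1. t=6 → L at (0,10); v=(1,1)
2. t=2 → T at (2,12); v=(1,-1)
3. t=9 → R at (11,3); v=(-1,-1)
4. t=3 → B at (8,0); v=(-1,1)
5. t=8 → L at (0,8); v=(1,1)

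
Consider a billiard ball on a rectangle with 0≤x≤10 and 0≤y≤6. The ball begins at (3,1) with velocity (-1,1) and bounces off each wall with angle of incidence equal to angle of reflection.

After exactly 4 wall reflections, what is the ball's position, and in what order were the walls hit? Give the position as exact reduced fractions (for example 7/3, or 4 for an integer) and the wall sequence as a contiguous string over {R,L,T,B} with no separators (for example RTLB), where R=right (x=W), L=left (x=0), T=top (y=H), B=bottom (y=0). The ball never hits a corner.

1. t=3 → L at (0,4); v=(1,1)
2. t=2 → T at (2,6); v=(1,-1)
3. t=6 → B at (8,0); v=(1,1)
4. t=2 → R at (10,2); v=(-1,1)

Final position: (10,2)
Wall sequence: LTBR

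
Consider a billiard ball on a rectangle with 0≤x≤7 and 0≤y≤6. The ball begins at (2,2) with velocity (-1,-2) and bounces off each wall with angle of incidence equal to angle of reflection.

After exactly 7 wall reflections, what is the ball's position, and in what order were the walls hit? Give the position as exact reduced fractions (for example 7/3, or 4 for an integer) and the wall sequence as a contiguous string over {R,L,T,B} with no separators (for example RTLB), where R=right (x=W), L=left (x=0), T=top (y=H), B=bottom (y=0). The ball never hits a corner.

Final position: (3,0)
Wall sequence: BLTBRTB

1. t=1 → B at (1,0); v=(-1,2)
2. t=1 → L at (0,2); v=(1,2)
3. t=2 → T at (2,6); v=(1,-2)
4. t=3 → B at (5,0); v=(1,2)
5. t=2 → R at (7,4); v=(-1,2)
6. t=1 → T at (6,6); v=(-1,-2)
7. t=3 → B at (3,0); v=(-1,2)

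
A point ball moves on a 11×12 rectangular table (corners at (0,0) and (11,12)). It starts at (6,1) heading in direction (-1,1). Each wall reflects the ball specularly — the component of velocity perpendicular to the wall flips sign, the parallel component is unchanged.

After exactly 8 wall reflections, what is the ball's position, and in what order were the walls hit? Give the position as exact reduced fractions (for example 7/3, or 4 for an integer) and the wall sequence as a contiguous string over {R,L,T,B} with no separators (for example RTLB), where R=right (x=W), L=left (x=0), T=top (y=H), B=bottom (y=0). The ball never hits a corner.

Final position: (3,0)
Wall sequence: LTRBLTRB

1. t=6 → L at (0,7); v=(1,1)
2. t=5 → T at (5,12); v=(1,-1)
3. t=6 → R at (11,6); v=(-1,-1)
4. t=6 → B at (5,0); v=(-1,1)
5. t=5 → L at (0,5); v=(1,1)
6. t=7 → T at (7,12); v=(1,-1)
7. t=4 → R at (11,8); v=(-1,-1)
8. t=8 → B at (3,0); v=(-1,1)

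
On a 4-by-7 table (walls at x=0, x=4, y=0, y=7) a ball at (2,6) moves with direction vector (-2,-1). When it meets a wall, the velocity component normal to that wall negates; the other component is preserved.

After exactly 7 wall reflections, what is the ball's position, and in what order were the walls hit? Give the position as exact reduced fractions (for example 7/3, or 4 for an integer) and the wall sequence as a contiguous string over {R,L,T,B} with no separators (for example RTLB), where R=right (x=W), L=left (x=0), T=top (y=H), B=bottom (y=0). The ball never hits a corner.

Final position: (4,5)
Wall sequence: LRLBRLR

1. t=1 → L at (0,5); v=(2,-1)
2. t=2 → R at (4,3); v=(-2,-1)
3. t=2 → L at (0,1); v=(2,-1)
4. t=1 → B at (2,0); v=(2,1)
5. t=1 → R at (4,1); v=(-2,1)
6. t=2 → L at (0,3); v=(2,1)
7. t=2 → R at (4,5); v=(-2,1)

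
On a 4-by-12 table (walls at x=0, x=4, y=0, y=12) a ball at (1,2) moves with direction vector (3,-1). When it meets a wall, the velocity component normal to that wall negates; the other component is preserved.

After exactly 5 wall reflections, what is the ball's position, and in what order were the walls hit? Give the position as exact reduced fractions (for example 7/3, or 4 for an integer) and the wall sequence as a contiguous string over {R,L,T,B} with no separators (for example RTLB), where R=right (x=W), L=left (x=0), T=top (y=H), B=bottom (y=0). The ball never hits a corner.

Final position: (0,3)
Wall sequence: RBLRL

1. t=1 → R at (4,1); v=(-3,-1)
2. t=1 → B at (1,0); v=(-3,1)
3. t=1/3 → L at (0,1/3); v=(3,1)
4. t=4/3 → R at (4,5/3); v=(-3,1)
5. t=4/3 → L at (0,3); v=(3,1)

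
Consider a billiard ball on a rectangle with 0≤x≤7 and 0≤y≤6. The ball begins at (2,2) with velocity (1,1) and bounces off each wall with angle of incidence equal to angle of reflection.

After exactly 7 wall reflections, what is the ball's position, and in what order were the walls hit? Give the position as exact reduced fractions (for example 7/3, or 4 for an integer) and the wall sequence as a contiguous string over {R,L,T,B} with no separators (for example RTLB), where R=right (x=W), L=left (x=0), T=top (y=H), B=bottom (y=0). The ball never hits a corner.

Final position: (4,0)
Wall sequence: TRBLTRB

1. t=4 → T at (6,6); v=(1,-1)
2. t=1 → R at (7,5); v=(-1,-1)
3. t=5 → B at (2,0); v=(-1,1)
4. t=2 → L at (0,2); v=(1,1)
5. t=4 → T at (4,6); v=(1,-1)
6. t=3 → R at (7,3); v=(-1,-1)
7. t=3 → B at (4,0); v=(-1,1)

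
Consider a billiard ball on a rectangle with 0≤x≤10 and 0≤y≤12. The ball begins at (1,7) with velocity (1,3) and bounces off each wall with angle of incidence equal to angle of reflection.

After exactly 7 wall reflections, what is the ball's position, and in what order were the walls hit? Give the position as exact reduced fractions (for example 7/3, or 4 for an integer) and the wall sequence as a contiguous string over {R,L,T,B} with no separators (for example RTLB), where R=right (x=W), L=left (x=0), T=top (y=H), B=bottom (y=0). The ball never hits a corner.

Final position: (0,8)
Wall sequence: TBRTBTL

1. t=5/3 → T at (8/3,12); v=(1,-3)
2. t=4 → B at (20/3,0); v=(1,3)
3. t=10/3 → R at (10,10); v=(-1,3)
4. t=2/3 → T at (28/3,12); v=(-1,-3)
5. t=4 → B at (16/3,0); v=(-1,3)
6. t=4 → T at (4/3,12); v=(-1,-3)
7. t=4/3 → L at (0,8); v=(1,-3)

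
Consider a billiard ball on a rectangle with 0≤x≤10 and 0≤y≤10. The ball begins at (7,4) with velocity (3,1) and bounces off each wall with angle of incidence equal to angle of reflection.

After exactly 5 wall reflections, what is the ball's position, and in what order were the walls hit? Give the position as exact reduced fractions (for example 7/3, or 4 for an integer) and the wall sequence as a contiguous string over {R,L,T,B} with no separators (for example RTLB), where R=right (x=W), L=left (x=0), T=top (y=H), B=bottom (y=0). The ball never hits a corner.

Final position: (0,5)
Wall sequence: RLTRL

1. t=1 → R at (10,5); v=(-3,1)
2. t=10/3 → L at (0,25/3); v=(3,1)
3. t=5/3 → T at (5,10); v=(3,-1)
4. t=5/3 → R at (10,25/3); v=(-3,-1)
5. t=10/3 → L at (0,5); v=(3,-1)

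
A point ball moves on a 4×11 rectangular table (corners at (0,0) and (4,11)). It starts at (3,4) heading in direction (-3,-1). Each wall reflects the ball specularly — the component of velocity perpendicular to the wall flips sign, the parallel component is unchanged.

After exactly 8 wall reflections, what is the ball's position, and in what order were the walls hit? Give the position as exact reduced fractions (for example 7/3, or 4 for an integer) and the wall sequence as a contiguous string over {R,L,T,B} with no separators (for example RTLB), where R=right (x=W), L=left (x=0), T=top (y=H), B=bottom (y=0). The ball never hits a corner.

1. t=1 → L at (0,3); v=(3,-1)
2. t=4/3 → R at (4,5/3); v=(-3,-1)
3. t=4/3 → L at (0,1/3); v=(3,-1)
4. t=1/3 → B at (1,0); v=(3,1)
5. t=1 → R at (4,1); v=(-3,1)
6. t=4/3 → L at (0,7/3); v=(3,1)
7. t=4/3 → R at (4,11/3); v=(-3,1)
8. t=4/3 → L at (0,5); v=(3,1)

Final position: (0,5)
Wall sequence: LRLBRLRL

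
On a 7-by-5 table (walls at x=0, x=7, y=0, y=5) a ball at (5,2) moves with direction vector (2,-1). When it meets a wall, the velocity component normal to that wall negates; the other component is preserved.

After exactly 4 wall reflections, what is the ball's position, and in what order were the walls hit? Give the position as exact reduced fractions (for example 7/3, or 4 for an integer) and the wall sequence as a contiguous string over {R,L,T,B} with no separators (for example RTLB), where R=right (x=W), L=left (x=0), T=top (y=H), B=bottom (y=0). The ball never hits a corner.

1. t=1 → R at (7,1); v=(-2,-1)
2. t=1 → B at (5,0); v=(-2,1)
3. t=5/2 → L at (0,5/2); v=(2,1)
4. t=5/2 → T at (5,5); v=(2,-1)

Final position: (5,5)
Wall sequence: RBLT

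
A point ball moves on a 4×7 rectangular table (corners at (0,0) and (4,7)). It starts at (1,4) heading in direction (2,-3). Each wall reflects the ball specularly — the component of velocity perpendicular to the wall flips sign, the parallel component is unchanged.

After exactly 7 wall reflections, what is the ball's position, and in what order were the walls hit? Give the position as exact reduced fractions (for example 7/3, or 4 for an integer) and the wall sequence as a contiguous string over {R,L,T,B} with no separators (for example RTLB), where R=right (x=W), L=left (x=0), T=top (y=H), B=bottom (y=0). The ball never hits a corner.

1. t=4/3 → B at (11/3,0); v=(2,3)
2. t=1/6 → R at (4,1/2); v=(-2,3)
3. t=2 → L at (0,13/2); v=(2,3)
4. t=1/6 → T at (1/3,7); v=(2,-3)
5. t=11/6 → R at (4,3/2); v=(-2,-3)
6. t=1/2 → B at (3,0); v=(-2,3)
7. t=3/2 → L at (0,9/2); v=(2,3)

Final position: (0,9/2)
Wall sequence: BRLTRBL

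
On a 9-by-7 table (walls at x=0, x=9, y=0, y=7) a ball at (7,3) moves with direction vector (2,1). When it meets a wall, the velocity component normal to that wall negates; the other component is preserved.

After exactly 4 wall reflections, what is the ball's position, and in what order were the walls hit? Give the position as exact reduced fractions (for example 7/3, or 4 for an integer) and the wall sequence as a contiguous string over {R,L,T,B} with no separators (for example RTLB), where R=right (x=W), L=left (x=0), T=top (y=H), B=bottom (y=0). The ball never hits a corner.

1. t=1 → R at (9,4); v=(-2,1)
2. t=3 → T at (3,7); v=(-2,-1)
3. t=3/2 → L at (0,11/2); v=(2,-1)
4. t=9/2 → R at (9,1); v=(-2,-1)

Final position: (9,1)
Wall sequence: RTLR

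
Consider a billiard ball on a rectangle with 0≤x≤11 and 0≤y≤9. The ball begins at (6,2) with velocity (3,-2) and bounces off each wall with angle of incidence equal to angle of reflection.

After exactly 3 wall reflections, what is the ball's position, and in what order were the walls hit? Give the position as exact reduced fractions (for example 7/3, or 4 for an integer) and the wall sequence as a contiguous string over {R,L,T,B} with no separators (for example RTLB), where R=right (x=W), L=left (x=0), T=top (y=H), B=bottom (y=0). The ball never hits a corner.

1. t=1 → B at (9,0); v=(3,2)
2. t=2/3 → R at (11,4/3); v=(-3,2)
3. t=11/3 → L at (0,26/3); v=(3,2)

Final position: (0,26/3)
Wall sequence: BRL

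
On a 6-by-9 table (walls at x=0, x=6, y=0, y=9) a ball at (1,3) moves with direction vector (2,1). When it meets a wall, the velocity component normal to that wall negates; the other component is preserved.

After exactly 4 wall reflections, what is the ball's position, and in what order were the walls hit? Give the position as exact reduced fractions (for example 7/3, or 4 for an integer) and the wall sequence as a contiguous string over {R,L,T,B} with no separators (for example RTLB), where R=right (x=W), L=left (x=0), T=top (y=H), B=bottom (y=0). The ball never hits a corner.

Final position: (6,13/2)
Wall sequence: RLTR

1. t=5/2 → R at (6,11/2); v=(-2,1)
2. t=3 → L at (0,17/2); v=(2,1)
3. t=1/2 → T at (1,9); v=(2,-1)
4. t=5/2 → R at (6,13/2); v=(-2,-1)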